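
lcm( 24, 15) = 120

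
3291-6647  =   - 3356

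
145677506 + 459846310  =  605523816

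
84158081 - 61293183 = 22864898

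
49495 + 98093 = 147588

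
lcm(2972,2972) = 2972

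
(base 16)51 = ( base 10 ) 81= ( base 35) 2B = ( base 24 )39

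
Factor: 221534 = 2^1*257^1*431^1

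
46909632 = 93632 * 501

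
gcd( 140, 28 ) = 28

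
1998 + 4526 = 6524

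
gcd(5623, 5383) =1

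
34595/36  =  34595/36 = 960.97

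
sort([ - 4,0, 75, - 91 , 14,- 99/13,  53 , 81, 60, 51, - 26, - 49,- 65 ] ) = [ -91, - 65, - 49, - 26, - 99/13 ,  -  4, 0, 14,51  ,  53  ,  60, 75, 81]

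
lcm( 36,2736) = 2736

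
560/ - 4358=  - 280/2179 = -0.13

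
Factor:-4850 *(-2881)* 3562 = 2^2*5^2*13^1 * 43^1 * 67^1*97^1 * 137^1 = 49771291700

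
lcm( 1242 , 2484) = 2484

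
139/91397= 139/91397 = 0.00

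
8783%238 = 215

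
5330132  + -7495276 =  - 2165144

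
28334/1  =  28334 = 28334.00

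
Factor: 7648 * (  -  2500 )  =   - 2^7*5^4 *239^1 = -19120000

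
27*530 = 14310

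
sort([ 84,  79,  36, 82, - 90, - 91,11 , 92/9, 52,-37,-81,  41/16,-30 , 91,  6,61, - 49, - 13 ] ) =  [ - 91,- 90, - 81,-49, - 37, - 30 , - 13, 41/16,  6, 92/9,  11,36, 52, 61, 79,82, 84,91 ] 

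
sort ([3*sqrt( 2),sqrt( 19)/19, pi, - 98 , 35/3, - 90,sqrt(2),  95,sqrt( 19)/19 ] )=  [ - 98, - 90,  sqrt( 19)/19, sqrt(19 ) /19,sqrt( 2), pi, 3*sqrt( 2 ), 35/3,  95]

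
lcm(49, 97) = 4753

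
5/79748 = 5/79748  =  0.00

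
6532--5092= 11624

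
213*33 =7029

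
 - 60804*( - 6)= 364824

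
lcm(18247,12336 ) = 875856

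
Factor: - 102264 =- 2^3*3^1 * 4261^1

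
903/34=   26 + 19/34 = 26.56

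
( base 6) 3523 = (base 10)843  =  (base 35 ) O3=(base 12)5A3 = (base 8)1513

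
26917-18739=8178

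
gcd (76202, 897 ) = 1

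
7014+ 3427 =10441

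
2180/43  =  50 + 30/43 = 50.70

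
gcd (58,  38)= 2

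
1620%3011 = 1620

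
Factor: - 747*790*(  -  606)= 357618780 =2^2 * 3^3* 5^1 * 79^1*83^1 * 101^1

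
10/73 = 10/73 = 0.14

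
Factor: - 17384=-2^3*41^1 * 53^1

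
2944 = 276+2668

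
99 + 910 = 1009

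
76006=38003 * 2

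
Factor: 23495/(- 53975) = - 5^( - 1)*17^(  -  1 )*37^1 = - 37/85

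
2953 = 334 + 2619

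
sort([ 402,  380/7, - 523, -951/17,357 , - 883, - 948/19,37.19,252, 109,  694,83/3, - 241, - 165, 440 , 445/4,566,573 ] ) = [-883, - 523, - 241 ,-165,  -  951/17, - 948/19,83/3,37.19,380/7,109,445/4, 252,357,402,440, 566,573,694] 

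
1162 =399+763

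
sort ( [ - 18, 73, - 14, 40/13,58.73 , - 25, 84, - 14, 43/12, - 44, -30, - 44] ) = [ - 44, - 44, - 30, - 25, - 18,-14, - 14, 40/13,43/12, 58.73, 73, 84 ]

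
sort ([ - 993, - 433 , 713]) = [ - 993, - 433,713 ] 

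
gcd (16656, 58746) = 6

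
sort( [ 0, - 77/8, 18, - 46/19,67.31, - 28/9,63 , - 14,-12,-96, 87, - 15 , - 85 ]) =[ - 96, - 85, - 15 , - 14, - 12, - 77/8,-28/9, - 46/19,0, 18,63, 67.31, 87] 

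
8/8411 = 8/8411=0.00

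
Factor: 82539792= 2^4*3^2*617^1 * 929^1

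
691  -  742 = - 51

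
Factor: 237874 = 2^1 * 7^1 * 13^1*1307^1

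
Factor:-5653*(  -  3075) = 3^1*5^2*41^1*5653^1 = 17382975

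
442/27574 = 13/811 = 0.02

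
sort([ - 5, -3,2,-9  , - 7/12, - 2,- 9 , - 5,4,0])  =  [ - 9, - 9, - 5,-5,-3, - 2, - 7/12,0, 2,4]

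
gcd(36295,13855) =85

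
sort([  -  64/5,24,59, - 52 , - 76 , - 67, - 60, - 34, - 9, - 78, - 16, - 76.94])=[- 78,  -  76.94,  -  76, - 67, - 60 ,- 52, - 34, - 16, - 64/5,- 9 , 24, 59]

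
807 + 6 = 813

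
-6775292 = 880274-7655566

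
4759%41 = 3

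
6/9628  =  3/4814 =0.00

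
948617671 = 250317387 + 698300284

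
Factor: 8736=2^5*3^1*7^1*13^1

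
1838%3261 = 1838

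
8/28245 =8/28245 = 0.00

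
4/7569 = 4/7569=0.00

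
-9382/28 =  - 4691/14 = - 335.07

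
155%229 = 155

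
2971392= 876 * 3392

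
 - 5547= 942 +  - 6489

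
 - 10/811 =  - 10/811 = - 0.01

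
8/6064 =1/758 = 0.00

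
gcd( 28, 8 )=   4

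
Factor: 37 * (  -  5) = -5^1 * 37^1 = - 185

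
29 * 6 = 174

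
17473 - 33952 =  - 16479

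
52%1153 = 52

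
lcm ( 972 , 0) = 0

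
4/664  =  1/166 = 0.01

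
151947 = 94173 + 57774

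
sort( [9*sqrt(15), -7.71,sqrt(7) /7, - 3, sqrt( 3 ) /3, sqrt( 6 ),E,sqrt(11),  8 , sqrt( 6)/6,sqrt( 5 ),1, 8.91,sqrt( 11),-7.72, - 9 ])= [ - 9, - 7.72, - 7.71, - 3, sqrt( 7 )/7,sqrt( 6) /6, sqrt ( 3) /3,  1,sqrt(5),  sqrt( 6), E, sqrt(11 ), sqrt(  11 ),8, 8.91,9*sqrt ( 15) ]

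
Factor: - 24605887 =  - 24605887^1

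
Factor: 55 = 5^1*11^1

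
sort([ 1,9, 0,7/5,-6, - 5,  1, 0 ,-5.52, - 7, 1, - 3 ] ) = [ - 7, - 6,  -  5.52,-5,  -  3,0, 0, 1, 1,1, 7/5, 9 ]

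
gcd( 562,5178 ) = 2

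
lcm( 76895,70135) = 6382285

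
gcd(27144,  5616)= 936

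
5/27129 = 5/27129  =  0.00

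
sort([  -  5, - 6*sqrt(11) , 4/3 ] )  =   [ - 6 * sqrt(11), - 5,4/3]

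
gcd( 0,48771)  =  48771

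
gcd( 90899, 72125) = 1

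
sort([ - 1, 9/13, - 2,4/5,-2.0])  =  [ - 2, -2.0, - 1,9/13, 4/5]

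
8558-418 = 8140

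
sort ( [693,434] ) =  [ 434,693]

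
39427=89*443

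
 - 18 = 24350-24368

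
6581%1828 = 1097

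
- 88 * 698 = -61424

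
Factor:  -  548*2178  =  -1193544 = -2^3*3^2*11^2 *137^1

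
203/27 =203/27 =7.52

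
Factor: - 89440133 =-89440133^1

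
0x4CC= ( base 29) 1DA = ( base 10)1228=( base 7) 3403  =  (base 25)1O3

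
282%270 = 12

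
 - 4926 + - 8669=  - 13595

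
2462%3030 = 2462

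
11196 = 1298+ 9898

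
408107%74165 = 37282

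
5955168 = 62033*96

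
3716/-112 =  - 34  +  23/28 = - 33.18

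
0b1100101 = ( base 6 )245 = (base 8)145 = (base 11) 92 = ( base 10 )101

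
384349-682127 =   -  297778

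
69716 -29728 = 39988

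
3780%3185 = 595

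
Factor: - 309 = -3^1*103^1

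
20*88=1760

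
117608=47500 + 70108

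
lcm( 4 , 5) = 20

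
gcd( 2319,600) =3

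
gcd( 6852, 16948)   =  4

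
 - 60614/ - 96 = 30307/48 = 631.40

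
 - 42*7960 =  - 334320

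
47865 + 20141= 68006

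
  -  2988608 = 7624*( - 392) 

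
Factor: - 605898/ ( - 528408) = 2^(  -  2)*179^(-1)*821^1 =821/716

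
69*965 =66585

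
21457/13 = 21457/13 = 1650.54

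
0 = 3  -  3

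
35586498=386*92193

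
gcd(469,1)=1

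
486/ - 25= - 486/25 =-19.44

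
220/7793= 220/7793 = 0.03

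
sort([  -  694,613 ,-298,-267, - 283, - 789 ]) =[- 789,  -  694,  -  298, - 283,-267,613]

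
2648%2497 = 151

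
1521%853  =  668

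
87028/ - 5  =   - 17406 + 2/5  =  -  17405.60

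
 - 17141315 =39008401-56149716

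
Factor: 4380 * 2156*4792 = 2^7*3^1*5^1*7^2*11^1*73^1 * 599^1 =45252197760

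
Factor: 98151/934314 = 2^( - 1) *32717^1*155719^( - 1) = 32717/311438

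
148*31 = 4588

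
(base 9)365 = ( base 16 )12e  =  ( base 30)A2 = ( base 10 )302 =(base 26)BG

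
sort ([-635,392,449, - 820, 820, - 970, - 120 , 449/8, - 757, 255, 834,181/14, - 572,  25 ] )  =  [  -  970, - 820,- 757,-635, - 572,-120,181/14, 25,449/8,255,392,449,  820,834] 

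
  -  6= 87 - 93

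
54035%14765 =9740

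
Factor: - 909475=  - 5^2 *7^1*5197^1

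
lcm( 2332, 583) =2332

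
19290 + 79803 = 99093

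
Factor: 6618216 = 2^3 * 3^1 * 11^2*43^1 *53^1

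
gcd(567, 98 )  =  7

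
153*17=2601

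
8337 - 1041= 7296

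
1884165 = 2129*885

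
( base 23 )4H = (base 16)6D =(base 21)54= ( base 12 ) 91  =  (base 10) 109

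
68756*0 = 0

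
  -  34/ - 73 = 34/73 = 0.47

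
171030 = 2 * 85515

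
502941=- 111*(-4531)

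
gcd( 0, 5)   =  5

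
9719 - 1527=8192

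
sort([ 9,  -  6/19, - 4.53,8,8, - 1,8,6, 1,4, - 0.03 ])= [ - 4.53, - 1,  -  6/19,-0.03,1,4,6,8,8, 8,9]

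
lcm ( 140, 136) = 4760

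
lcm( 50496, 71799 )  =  4595136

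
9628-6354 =3274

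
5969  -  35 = 5934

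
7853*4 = 31412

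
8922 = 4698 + 4224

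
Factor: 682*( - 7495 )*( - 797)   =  4073937230=2^1*5^1*11^1*31^1*797^1*1499^1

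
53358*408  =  21770064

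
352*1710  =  601920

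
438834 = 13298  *33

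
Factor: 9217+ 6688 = 5^1*3181^1 = 15905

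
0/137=0 = 0.00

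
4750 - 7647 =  - 2897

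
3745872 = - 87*( - 43056 ) 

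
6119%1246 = 1135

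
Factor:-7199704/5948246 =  - 2^2*17^1*167^1*317^1*2974123^( - 1 ) = -3599852/2974123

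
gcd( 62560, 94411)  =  1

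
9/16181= 9/16181 = 0.00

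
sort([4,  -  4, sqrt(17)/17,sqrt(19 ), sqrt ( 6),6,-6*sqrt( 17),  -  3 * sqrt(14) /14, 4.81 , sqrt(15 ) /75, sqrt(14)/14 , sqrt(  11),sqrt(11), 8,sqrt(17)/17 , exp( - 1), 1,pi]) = [-6*sqrt ( 17) , - 4, - 3*sqrt(14 ) /14,sqrt (15)/75,sqrt(17)/17,sqrt(17 ) /17,sqrt (14)/14,exp( - 1 ), 1, sqrt( 6) , pi,  sqrt(11) , sqrt(11 ), 4, sqrt( 19),4.81, 6, 8]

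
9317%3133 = 3051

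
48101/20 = 48101/20 = 2405.05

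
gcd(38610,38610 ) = 38610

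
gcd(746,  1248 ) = 2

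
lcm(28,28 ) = 28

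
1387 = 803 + 584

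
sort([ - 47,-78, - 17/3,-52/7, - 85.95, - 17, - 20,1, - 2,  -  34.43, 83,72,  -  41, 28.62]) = [ - 85.95,  -  78, - 47, - 41, - 34.43 , - 20,- 17, - 52/7,-17/3,  -  2, 1, 28.62,72, 83 ]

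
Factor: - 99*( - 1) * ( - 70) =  - 6930 = -  2^1*3^2*5^1*7^1 * 11^1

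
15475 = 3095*5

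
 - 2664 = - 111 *24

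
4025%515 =420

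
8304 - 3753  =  4551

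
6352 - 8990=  - 2638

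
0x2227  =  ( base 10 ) 8743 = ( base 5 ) 234433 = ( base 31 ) 931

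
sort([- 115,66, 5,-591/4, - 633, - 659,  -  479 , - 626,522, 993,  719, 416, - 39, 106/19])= [-659, - 633,-626, - 479,  -  591/4, - 115, - 39, 5, 106/19, 66,416, 522 , 719, 993] 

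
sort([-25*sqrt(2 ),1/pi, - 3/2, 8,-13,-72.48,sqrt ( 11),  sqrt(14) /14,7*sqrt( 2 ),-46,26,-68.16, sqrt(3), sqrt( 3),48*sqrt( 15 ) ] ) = [-72.48, - 68.16, - 46,  -  25*sqrt( 2 ), - 13 , - 3/2, sqrt( 14) /14,  1/pi, sqrt( 3 ), sqrt( 3), sqrt( 11), 8,7*sqrt (2 ),26  ,  48*sqrt( 15)] 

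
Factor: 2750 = 2^1 *5^3*11^1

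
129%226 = 129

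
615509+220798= 836307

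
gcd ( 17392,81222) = 2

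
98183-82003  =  16180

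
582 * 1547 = 900354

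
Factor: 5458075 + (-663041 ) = 4795034 = 2^1*29^1*47^1*1759^1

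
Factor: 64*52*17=2^8*13^1*17^1 = 56576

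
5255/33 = 5255/33 = 159.24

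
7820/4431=1+3389/4431  =  1.76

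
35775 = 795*45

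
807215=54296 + 752919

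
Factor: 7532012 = 2^2*1883003^1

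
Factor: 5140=2^2*5^1*257^1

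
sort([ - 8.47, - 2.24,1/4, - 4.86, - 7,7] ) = [ - 8.47, - 7, - 4.86,  -  2.24, 1/4,7 ]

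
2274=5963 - 3689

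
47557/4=11889 + 1/4  =  11889.25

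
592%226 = 140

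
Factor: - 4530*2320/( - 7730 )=1050960/773 = 2^4*3^1*5^1*29^1*151^1*773^( - 1)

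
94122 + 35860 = 129982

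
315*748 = 235620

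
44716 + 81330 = 126046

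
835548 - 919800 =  - 84252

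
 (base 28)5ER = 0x10F3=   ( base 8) 10363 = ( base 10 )4339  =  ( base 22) 8L5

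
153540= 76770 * 2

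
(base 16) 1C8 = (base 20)12g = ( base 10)456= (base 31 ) EM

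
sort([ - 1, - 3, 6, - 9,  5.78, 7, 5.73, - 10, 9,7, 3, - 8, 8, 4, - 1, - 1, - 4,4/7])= [ - 10,-9, - 8,-4,-3,-1, - 1, - 1,4/7, 3, 4, 5.73, 5.78 , 6,7 , 7,8,9]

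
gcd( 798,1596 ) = 798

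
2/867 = 2/867=0.00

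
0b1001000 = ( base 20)3c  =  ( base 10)72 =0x48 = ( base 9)80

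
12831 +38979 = 51810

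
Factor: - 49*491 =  - 7^2*491^1= -  24059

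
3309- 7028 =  - 3719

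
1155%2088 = 1155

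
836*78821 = 65894356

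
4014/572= 7+ 5/286= 7.02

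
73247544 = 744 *98451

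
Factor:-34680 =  - 2^3 * 3^1*5^1*17^2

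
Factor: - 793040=- 2^4 *5^1* 23^1*431^1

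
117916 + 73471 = 191387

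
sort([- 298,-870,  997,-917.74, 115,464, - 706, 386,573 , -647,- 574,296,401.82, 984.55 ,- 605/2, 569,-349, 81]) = [ - 917.74 , - 870 ,-706 ,  -  647,-574, - 349  , - 605/2,-298, 81  ,  115, 296,386,401.82,  464, 569 , 573,984.55, 997]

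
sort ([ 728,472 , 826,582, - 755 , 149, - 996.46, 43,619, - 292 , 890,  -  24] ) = [  -  996.46, - 755, - 292, - 24,43,149,472, 582,619, 728,826, 890]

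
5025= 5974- 949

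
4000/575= 6 + 22/23=   6.96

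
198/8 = 24 + 3/4  =  24.75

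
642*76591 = 49171422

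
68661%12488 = 6221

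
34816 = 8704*4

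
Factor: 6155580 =2^2*3^1*5^1*102593^1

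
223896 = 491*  456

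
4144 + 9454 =13598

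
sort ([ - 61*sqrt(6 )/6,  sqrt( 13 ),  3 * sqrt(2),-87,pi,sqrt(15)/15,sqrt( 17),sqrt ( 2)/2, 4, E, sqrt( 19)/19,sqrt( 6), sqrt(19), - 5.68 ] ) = [ - 87, -61*sqrt(6 )/6, - 5.68,sqrt( 19 )/19  ,  sqrt(15)/15 , sqrt( 2)/2,  sqrt(6),E,pi, sqrt( 13), 4,  sqrt(17),  3*sqrt( 2 ), sqrt(19) ]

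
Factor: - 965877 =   -  3^1 * 11^1*29269^1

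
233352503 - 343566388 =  - 110213885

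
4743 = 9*527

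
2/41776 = 1/20888 = 0.00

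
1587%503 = 78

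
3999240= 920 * 4347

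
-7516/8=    -940 + 1/2 = - 939.50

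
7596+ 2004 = 9600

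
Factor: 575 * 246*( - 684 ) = -2^3*3^3*5^2 * 19^1 * 23^1 * 41^1 = - 96751800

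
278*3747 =1041666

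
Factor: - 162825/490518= - 2^( - 1 )*3^( - 1)* 5^2*7^( - 1)*13^1*17^( - 1)*167^1*229^(  -  1)= - 54275/163506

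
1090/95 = 11+9/19 =11.47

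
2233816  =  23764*94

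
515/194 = 515/194 =2.65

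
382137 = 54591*7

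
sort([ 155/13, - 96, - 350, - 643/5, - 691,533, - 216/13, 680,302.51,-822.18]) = [ - 822.18, - 691,  -  350,- 643/5, - 96, - 216/13, 155/13, 302.51, 533, 680] 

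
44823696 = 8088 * 5542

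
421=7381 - 6960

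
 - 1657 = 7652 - 9309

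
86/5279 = 86/5279 = 0.02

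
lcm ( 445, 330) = 29370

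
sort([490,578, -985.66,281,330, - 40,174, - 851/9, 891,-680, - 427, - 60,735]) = [ - 985.66, -680,-427 ,- 851/9,-60, - 40, 174, 281,330,490,578,735, 891] 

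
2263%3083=2263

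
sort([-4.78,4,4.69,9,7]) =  [ - 4.78,4, 4.69,7,9]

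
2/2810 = 1/1405= 0.00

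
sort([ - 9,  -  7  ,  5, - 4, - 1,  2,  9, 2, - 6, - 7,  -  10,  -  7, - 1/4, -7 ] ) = [  -  10,  -  9,-7, - 7,  -  7,  -  7, - 6, - 4, - 1,  -  1/4, 2, 2, 5,9]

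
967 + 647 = 1614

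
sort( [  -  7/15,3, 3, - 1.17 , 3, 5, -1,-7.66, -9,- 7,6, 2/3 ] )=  [ -9, -7.66,-7,- 1.17, - 1, - 7/15,2/3,3,3, 3,5,6]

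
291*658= 191478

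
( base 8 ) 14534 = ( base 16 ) 195c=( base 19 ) HID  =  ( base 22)d92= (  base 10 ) 6492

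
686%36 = 2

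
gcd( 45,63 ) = 9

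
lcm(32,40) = 160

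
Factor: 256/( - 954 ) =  - 2^7*3^( - 2 )*53^( - 1) = - 128/477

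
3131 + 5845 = 8976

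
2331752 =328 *7109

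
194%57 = 23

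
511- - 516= 1027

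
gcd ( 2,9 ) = 1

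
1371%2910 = 1371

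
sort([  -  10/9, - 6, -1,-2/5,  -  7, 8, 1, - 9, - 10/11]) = [  -  9,  -  7,-6, - 10/9 , - 1, - 10/11, - 2/5,1,8]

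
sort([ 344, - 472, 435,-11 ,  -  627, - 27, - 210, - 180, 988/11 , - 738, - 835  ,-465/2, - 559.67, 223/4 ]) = [ - 835, - 738, - 627, - 559.67 , - 472, -465/2, - 210, - 180, - 27,-11,223/4,988/11, 344, 435] 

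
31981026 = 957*33418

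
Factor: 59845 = 5^1  *11969^1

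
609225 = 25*24369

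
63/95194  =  63/95194 =0.00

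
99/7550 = 99/7550 = 0.01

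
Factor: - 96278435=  - 5^1*11^1 *61^1*28697^1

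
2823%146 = 49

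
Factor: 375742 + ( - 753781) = -378039 = - 3^1 * 126013^1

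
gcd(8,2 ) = 2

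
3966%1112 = 630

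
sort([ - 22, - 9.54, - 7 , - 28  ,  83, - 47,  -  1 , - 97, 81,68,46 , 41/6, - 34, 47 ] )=[ - 97, -47 , - 34 , - 28, - 22, - 9.54, - 7,  -  1,41/6,46,47, 68, 81,83]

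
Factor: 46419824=2^4*11^1* 73^1*3613^1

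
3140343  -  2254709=885634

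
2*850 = 1700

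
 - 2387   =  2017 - 4404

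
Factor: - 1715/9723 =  - 3^( - 1) * 5^1*7^2*463^( - 1)= - 245/1389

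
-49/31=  - 2 + 13/31= - 1.58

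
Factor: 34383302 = 2^1*17191651^1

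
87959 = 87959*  1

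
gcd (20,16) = 4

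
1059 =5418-4359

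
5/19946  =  5/19946 = 0.00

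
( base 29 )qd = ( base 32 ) nv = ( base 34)mj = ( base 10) 767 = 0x2ff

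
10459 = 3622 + 6837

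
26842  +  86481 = 113323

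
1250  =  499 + 751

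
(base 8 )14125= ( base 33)5np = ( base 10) 6229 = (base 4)1201111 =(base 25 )9O4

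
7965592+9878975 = 17844567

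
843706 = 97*8698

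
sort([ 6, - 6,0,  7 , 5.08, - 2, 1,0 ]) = [-6, - 2,0, 0,1,5.08,6,7 ]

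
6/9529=6/9529 = 0.00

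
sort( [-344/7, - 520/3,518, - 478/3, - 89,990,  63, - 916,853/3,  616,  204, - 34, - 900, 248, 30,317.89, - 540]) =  [-916, - 900, - 540, - 520/3, - 478/3, - 89 , - 344/7 , - 34, 30,63, 204, 248,853/3, 317.89,518,616,990 ]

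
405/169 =2 + 67/169  =  2.40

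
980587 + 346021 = 1326608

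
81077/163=81077/163= 497.40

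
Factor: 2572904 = 2^3*19^1 * 16927^1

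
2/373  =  2/373  =  0.01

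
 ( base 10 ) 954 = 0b1110111010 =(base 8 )1672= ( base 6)4230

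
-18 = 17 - 35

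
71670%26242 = 19186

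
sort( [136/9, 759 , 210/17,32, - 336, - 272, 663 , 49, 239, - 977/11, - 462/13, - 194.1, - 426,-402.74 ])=[ - 426,-402.74 , - 336, - 272 , - 194.1, - 977/11, - 462/13,210/17 , 136/9, 32, 49, 239 , 663, 759]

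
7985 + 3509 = 11494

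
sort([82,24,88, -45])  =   [ - 45,24,82, 88]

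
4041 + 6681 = 10722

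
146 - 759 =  - 613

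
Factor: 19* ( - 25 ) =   -  5^2 * 19^1 = -475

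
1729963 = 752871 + 977092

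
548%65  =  28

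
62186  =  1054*59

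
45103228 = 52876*853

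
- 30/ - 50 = 3/5 = 0.60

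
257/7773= 257/7773   =  0.03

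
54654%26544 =1566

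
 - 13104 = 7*( -1872)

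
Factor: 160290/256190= 117/187 = 3^2*11^( - 1)*13^1*17^( - 1) 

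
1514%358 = 82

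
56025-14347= 41678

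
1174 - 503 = 671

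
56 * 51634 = 2891504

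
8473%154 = 3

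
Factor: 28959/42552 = 49/72 = 2^( - 3) * 3^( - 2)*7^2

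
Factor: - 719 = - 719^1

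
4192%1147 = 751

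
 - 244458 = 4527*( - 54)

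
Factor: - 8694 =-2^1*3^3*7^1*23^1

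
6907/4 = 1726 + 3/4 = 1726.75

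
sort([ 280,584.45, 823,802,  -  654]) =[-654, 280, 584.45, 802, 823]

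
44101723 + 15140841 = 59242564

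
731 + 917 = 1648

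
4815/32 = 150+15/32= 150.47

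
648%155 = 28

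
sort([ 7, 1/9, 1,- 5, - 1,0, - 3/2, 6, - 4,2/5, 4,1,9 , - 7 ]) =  [  -  7,-5, - 4, - 3/2 ,-1, 0,1/9,2/5, 1,1, 4, 6, 7,  9] 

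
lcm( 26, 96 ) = 1248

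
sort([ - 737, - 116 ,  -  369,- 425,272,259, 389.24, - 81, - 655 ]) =[ -737,-655,  -  425,-369,  -  116 , - 81,259, 272, 389.24 ] 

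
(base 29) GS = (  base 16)1ec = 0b111101100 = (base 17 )1bg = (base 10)492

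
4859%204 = 167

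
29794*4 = 119176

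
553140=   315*1756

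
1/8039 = 1/8039 = 0.00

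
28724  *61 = 1752164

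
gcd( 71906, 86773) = 1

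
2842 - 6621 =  - 3779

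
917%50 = 17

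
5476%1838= 1800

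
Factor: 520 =2^3*5^1 *13^1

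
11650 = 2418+9232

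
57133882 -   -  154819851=211953733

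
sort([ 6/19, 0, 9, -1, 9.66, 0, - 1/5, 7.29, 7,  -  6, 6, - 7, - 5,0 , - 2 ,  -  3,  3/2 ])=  [ - 7, - 6, - 5, - 3 , - 2, - 1, - 1/5, 0, 0, 0, 6/19, 3/2,6, 7, 7.29, 9, 9.66] 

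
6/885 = 2/295 =0.01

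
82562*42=3467604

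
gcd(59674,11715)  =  1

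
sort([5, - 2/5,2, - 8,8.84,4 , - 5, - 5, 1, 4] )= [ - 8,  -  5, - 5, - 2/5, 1 , 2,4, 4, 5,8.84] 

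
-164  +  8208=8044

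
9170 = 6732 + 2438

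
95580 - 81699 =13881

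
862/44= 19 + 13/22 = 19.59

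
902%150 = 2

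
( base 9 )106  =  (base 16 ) 57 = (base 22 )3L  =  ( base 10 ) 87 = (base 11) 7A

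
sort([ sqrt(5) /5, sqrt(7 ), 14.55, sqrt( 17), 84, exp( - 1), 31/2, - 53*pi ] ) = [ - 53*pi,exp(-1), sqrt(5)/5, sqrt(7 ), sqrt(17),14.55, 31/2, 84 ] 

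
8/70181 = 8/70181 = 0.00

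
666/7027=666/7027 =0.09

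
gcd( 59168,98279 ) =1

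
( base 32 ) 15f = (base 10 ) 1199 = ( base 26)1k3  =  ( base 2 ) 10010101111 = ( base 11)9A0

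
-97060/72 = - 24265/18=- 1348.06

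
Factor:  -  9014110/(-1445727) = 2^1 * 3^( - 1 )* 5^1*7^1*131^1*983^1*481909^( - 1)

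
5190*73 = 378870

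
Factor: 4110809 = 419^1*9811^1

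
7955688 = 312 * 25499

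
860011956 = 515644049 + 344367907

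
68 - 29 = 39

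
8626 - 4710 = 3916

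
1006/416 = 2 + 87/208 = 2.42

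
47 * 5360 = 251920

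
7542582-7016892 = 525690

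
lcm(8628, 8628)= 8628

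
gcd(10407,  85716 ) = 3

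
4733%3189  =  1544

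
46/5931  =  46/5931 =0.01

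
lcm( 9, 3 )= 9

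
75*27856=2089200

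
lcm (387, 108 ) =4644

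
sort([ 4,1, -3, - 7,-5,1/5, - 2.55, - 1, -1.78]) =[ -7,-5,-3, - 2.55, - 1.78, - 1, 1/5,1,4 ] 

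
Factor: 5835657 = 3^1*31^1*131^1*479^1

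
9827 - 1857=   7970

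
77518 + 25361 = 102879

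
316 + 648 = 964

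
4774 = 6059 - 1285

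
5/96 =5/96=0.05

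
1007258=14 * 71947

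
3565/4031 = 3565/4031 = 0.88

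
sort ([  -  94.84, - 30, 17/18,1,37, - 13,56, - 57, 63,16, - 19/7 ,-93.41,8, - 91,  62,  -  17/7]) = [-94.84  , - 93.41, - 91 ,-57 , - 30 , - 13, - 19/7,-17/7,17/18 , 1, 8, 16,37, 56, 62 , 63 ] 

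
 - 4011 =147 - 4158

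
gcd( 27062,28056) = 14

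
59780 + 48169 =107949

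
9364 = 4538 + 4826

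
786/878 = 393/439 =0.90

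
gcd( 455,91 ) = 91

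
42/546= 1/13=0.08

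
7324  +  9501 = 16825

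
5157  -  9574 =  - 4417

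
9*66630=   599670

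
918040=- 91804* ( - 10)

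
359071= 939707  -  580636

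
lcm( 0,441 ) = 0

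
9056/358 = 4528/179 = 25.30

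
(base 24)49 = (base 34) 33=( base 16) 69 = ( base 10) 105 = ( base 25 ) 45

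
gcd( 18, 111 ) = 3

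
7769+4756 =12525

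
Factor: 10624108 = 2^2*11^1*89^1*2713^1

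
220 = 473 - 253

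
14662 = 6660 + 8002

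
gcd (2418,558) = 186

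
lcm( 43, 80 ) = 3440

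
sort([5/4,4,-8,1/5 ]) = [ - 8, 1/5,  5/4, 4] 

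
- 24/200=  - 1 + 22/25 = - 0.12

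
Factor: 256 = 2^8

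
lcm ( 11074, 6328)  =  44296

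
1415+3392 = 4807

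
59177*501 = 29647677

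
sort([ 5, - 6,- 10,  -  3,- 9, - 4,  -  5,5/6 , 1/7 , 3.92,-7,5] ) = [-10 , - 9, - 7, - 6,-5, - 4, - 3,1/7, 5/6,3.92,5,5 ] 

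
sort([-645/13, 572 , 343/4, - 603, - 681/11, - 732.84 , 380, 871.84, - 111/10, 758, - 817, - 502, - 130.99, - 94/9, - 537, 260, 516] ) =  [  -  817, - 732.84,-603,-537, - 502, - 130.99 , - 681/11,-645/13, - 111/10,  -  94/9, 343/4,260,380, 516, 572, 758, 871.84] 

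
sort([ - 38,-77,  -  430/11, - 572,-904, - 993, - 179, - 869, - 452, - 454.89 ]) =[-993, - 904, - 869, - 572, - 454.89, - 452, - 179, - 77, -430/11, - 38 ] 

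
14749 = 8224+6525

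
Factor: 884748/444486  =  147458/74081 =2^1*7^( - 1 ) * 17^1*19^( - 1 )*557^( -1 )*4337^1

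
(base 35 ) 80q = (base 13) 461b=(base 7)40435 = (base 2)10011001100010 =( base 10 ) 9826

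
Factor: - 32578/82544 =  - 2^( - 3)*11^( - 1 )*13^1 * 67^ ( - 1)*179^1 = - 2327/5896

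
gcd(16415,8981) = 7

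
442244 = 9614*46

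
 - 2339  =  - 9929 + 7590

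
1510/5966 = 755/2983= 0.25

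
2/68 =1/34 = 0.03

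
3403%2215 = 1188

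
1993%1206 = 787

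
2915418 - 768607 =2146811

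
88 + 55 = 143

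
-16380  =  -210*78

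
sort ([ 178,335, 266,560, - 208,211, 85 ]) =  [-208, 85, 178, 211,266,335, 560] 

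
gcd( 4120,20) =20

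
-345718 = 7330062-7675780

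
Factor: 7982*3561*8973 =255047672646 = 2^1 * 3^3*13^1*307^1*997^1*1187^1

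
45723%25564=20159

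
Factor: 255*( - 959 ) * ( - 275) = 67249875 = 3^1*5^3*7^1*11^1*17^1*137^1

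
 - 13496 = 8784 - 22280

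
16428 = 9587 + 6841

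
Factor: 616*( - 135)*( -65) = 2^3*3^3*5^2*7^1*11^1*13^1 =5405400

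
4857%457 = 287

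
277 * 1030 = 285310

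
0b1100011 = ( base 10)99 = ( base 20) 4j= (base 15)69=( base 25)3o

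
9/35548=9/35548 = 0.00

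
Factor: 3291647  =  3291647^1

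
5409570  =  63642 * 85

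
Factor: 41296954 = 2^1*20648477^1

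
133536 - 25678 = 107858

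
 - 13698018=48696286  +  -62394304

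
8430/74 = 4215/37 = 113.92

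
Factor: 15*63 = 3^3  *  5^1*7^1 = 945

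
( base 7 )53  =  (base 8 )46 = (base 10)38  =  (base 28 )1a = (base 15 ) 28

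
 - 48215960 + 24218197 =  - 23997763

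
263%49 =18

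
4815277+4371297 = 9186574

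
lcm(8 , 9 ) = 72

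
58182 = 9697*6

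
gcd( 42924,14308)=14308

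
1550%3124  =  1550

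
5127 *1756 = 9003012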